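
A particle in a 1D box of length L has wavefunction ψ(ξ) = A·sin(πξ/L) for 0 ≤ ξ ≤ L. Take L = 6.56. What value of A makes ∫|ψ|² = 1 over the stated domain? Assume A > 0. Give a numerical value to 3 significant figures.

A ≈ 0.552

Require ∫ |ψ|² dξ = 1 over the whole domain.
With ∫₀^L sin²(nπξ/L) dξ = L/2, ∫|ψ|² dξ = A²·(L/2).
With L = 6.56: A² = 0.3049 and A = 0.5522.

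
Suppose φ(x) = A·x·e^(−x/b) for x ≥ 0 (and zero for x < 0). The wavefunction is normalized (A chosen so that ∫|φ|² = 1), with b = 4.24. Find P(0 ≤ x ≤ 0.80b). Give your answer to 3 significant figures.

P ≈ 0.217

|φ|² is the probability density, so P = ∫_{0}^{0.80b} |φ|² dx.
With A² fixed by ∫|φ|² = 1, i.e. A² = (b^3/4)^(−1), substitute and integrate.
In terms of u = x/b (A² and the length scale cancel between numerator and denominator), P = [∫_{0}^{0.80} u^2·e^(-2·u) du] / [∫_{0}^{∞} u^2·e^(-2·u) du].
An antiderivative of u^2·e^(-2·u) is -(2·u^2 + 2·u + 1)·e^(-2·u)/4; evaluating from 0 to 0.80 gives 1/4 - 97·e^(-8/5)/100, while the full integral is 1/4.
This works out to P = 0.2166.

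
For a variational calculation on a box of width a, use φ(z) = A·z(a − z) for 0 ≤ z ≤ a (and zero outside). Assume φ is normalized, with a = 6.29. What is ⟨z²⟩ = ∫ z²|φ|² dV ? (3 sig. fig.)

By definition ⟨z²⟩ = ∫ z^2 |φ(z)|² dz.
The ratio of the moment integral to the normalization integral gives ⟨z²⟩ = 2·a^2/7.
With a = 6.29, ⟨z^2⟩ = 11.30.

⟨z^2⟩ ≈ 11.3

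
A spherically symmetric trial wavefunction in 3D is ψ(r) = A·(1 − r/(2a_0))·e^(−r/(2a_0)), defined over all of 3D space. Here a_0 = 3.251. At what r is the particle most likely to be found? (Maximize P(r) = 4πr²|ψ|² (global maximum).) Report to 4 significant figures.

r ≈ 17.02

The maximum of P(r) = 4πr²|ψ|² occurs where its derivative vanishes.
This gives r = a_0·(√(5) + 3).
With a_0 = 3.251, the most probable radial distance is 17.022.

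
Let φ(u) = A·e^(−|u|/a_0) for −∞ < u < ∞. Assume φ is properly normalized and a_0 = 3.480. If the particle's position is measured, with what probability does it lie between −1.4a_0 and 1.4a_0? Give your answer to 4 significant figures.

P ≈ 0.9392

The probability is P = ∫ |φ|² du over [−1.4a_0, 1.4a_0].
With A² fixed by ∫|φ|² = 1, i.e. A² = (a_0)^(−1), substitute and integrate.
By symmetry take twice the u ≥ 0 contribution in numerator and denominator; the 2's cancel. Substituting t = u/a_0, A² and the length scale cancel in the ratio: P = ∫_{0}^{1.4} e^(-2·t) dt / ∫_{0}^{∞} e^(-2·t) dt.
With ∫ e^(-2·t) dt = -e^(-2·t)/2 + C, the region integral is 1/2 - e^(-14/5)/2 and the full one is 1/2.
Evaluating gives P = 0.93919.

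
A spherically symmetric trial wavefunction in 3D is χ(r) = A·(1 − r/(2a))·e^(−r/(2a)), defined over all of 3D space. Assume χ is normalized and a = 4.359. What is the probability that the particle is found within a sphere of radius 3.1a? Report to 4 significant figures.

P ≈ 0.07879

P = ∫ |χ|² 4πr² dr over r ≤ 3.1a.
A² is fixed by ∫₀^∞ 4πr²|χ|² dr = 1, i.e. A² = (8·π·a^3)^(−1).
Substituting u = r/a, A², 4π and the length scale all cancel in the ratio: P = ∫_{0}^{3.1} u^2·(1 - u/2)^2·e^(-u) du / ∫_{0}^{∞} u^2·(1 - u/2)^2·e^(-u) du.
An antiderivative of u^2·(1 - u/2)^2·e^(-u) is -(u^4/4 + u^2 + 2·u + 2)·e^(-u); evaluating from 0 to 3.1 gives ≈ 0.157577, while the full integral is 2.
Taking the ratio yields P = 0.078788.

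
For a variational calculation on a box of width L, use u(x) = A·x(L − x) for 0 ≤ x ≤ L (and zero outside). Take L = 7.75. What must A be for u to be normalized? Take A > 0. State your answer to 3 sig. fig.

A ≈ 0.0328

We need A² ∫|f|² dx = 1, taking the integral from 0 to L.
Expanding the polynomial and integrating term by term, ∫|u|² dx = A²·(L^5/30).
Plugging in L = 7.75 yields A = 0.03276.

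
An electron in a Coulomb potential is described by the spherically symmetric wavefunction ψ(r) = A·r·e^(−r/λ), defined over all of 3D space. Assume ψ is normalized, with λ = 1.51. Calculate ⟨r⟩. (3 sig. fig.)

⟨r⟩ = ∫ r |ψ|² 4πr² dr over the full domain.
The ratio of the moment integral to the normalization integral gives ⟨r⟩ = 5·λ/2.
Putting λ = 1.51 gives 3.775.

⟨r⟩ ≈ 3.78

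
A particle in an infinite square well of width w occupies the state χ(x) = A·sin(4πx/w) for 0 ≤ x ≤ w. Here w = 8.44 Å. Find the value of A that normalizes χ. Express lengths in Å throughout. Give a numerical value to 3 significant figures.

A ≈ 0.487 Å^(-1/2)

Normalization requires ∫|χ|² dx = 1, integrated from 0 to w.
The integral (without the A² prefactor) comes out to w/2.
Hence A² = 1/[w/2].
Substituting w = 8.44 gives A² = 0.2370, so A = 0.4868.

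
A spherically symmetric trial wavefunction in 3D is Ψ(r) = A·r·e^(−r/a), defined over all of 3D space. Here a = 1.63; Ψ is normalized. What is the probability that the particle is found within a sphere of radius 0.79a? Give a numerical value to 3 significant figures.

P ≈ 0.0226

With dV = 4πr²dr, the probability is ∫|Ψ|² dV over r ≤ 0.79a.
The full normalization integral is A²·[3·π·a^5] = 1, fixing A².
Substituting u = r/a, A², 4π and the length scale all cancel in the ratio: P = ∫_{0}^{0.79} u^4·e^(-2·u) du / ∫_{0}^{∞} u^4·e^(-2·u) du.
Using ∫ u^4·e^(-2·u) du = -(u^4/2 + u^3 + 3·u^2/2 + 3·u/2 + 3/4)·e^(-2·u), the numerator is ≈ 0.016947 and the denominator is 3/4.
The region integral divided by the full integral gives P = 0.02260.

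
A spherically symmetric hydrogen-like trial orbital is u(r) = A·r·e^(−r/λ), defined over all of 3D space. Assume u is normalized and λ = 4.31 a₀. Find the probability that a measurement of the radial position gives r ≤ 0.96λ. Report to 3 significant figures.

P ≈ 0.0457

With dV = 4πr²dr, the probability is ∫|u|² dV over r ≤ 0.96λ.
A² is fixed by ∫₀^∞ 4πr²|u|² dr = 1, i.e. A² = (3·π·λ^5)^(−1).
Substituting t = r/λ, A², 4π and the length scale all cancel in the ratio: P = ∫_{0}^{0.96} t^4·e^(-2·t) dt / ∫_{0}^{∞} t^4·e^(-2·t) dt.
An antiderivative of t^4·e^(-2·t) is -(t^4/2 + t^3 + 3·t^2/2 + 3·t/2 + 3/4)·e^(-2·t); evaluating from 0 to 0.96 gives ≈ 0.034293, while the full integral is 3/4.
The region integral divided by the full integral gives P = 0.04572.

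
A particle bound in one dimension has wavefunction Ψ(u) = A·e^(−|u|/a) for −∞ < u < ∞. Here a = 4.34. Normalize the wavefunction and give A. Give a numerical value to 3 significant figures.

Require ∫ |Ψ|² du = 1 over the whole domain.
Carrying out the integral gives A² · a.
With a = 4.34: A² = 0.2304 and A = 0.4800.

A ≈ 0.480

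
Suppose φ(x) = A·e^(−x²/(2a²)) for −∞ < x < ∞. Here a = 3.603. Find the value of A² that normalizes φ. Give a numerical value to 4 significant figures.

The normalization condition is ∫|φ|² dx = 1 from −∞ to ∞.
With ∫_{−∞}^{∞} x^(2m) e^(−αx²) dx = (2m−1)!!·√π / (2^m α^(m+1/2)), with φ = A·e^(−x²/(2a²)), the integral evaluates to A²·[√(π)·a].
Hence A² = 1/[√(π)·a].
Substituting a = 3.603 gives A² = 0.15659, so A = 0.39571.

A^2 ≈ 0.1566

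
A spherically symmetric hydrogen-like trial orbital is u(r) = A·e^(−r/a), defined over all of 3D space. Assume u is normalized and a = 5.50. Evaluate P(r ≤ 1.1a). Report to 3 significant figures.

P ≈ 0.377

P = ∫ |u|² 4πr² dr over r ≤ 1.1a.
Normalization gives A² = 1/(π·a^3).
In terms of t = r/a (A², 4π and the length scale all cancel between numerator and denominator), P = [∫_{0}^{1.1} t^2·e^(-2·t) dt] / [∫_{0}^{∞} t^2·e^(-2·t) dt].
An antiderivative of t^2·e^(-2·t) is -(2·t^2 + 2·t + 1)·e^(-2·t)/4; evaluating from 0 to 1.1 gives 1/4 - 281·e^(-11/5)/200, while the full integral is 1/4.
Taking the ratio yields P = 0.3773.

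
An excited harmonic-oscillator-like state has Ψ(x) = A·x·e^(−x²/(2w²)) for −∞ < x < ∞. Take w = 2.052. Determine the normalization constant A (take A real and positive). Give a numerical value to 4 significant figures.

The normalization condition is ∫|Ψ|² dx = 1 from −∞ to ∞.
With ∫_{−∞}^{∞} x^(2m) e^(−αx²) dx = (2m−1)!!·√π / (2^m α^(m+1/2)), with Ψ = A·x·e^(−x²/(2w²)), the integral evaluates to A²·[√(π)·w^3/2].
So A² = (√(π)·w^3/2)^(−1).
With w = 2.052: A² = 0.13059 and A = 0.36138.

A ≈ 0.3614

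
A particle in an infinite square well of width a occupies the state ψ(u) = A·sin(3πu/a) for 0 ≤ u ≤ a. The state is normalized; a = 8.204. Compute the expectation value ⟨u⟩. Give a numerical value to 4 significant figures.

The expectation value is the |ψ|²-weighted average of u: ∫ u|ψ|² du.
The ratio of the moment integral to the normalization integral gives ⟨u⟩ = a/2.
With a = 8.204, ⟨u⟩ = 4.1020.

⟨u⟩ ≈ 4.102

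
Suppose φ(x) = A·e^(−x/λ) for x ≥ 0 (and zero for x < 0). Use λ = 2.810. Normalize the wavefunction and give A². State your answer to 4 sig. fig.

A^2 ≈ 0.7117

The normalization condition is ∫|φ|² dx = 1 from 0 to ∞.
Carrying out the integral gives A² · λ/2.
Setting this equal to 1 gives A² = 1/(λ/2).
With λ = 2.810: A² = 0.71174 and A = 0.84365.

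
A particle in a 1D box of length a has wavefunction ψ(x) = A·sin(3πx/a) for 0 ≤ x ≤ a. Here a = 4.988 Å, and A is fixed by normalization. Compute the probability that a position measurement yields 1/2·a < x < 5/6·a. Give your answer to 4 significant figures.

|ψ|² is the probability density, so P = ∫_{1/2·a}^{5/6·a} |ψ|² dx.
Since A² = 1/(a/2), this is the region integral divided by the full normalization integral.
In terms of u = x/a (A² and the length scale cancel between numerator and denominator), P = [∫_{1/2}^{5/6} sin(3·π·u)^2 du] / [∫_{0}^{1} sin(3·π·u)^2 du].
With ∫ sin(3·π·u)^2 du = u/2 - sin(6·π·u)/(12·π) + C, the region integral is 1/6 and the full one is 1/2.
Evaluating gives P = 1/3.

P ≈ 0.3333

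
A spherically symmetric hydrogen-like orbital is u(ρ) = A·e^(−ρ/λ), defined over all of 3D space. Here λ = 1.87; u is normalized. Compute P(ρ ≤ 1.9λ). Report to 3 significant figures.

P = ∫ |u|² 4πρ² dρ over ρ ≤ 1.9λ.
Normalization gives A² = 1/(π·λ^3).
Substituting t = ρ/λ, A², 4π and the length scale all cancel in the ratio: P = ∫_{0}^{1.9} t^2·e^(-2·t) dt / ∫_{0}^{∞} t^2·e^(-2·t) dt.
Using ∫ t^2·e^(-2·t) dt = -(2·t^2 + 2·t + 1)·e^(-2·t)/4, the numerator is 1/4 - 601·e^(-19/5)/200 and the denominator is 1/4.
Taking the ratio yields P = 0.7311.

P ≈ 0.731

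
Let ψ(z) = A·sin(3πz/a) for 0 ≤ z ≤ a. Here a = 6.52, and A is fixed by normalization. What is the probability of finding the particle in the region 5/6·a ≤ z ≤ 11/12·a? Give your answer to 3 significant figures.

P = ∫_{5/6·a}^{11/12·a} |ψ(z)|² dz.
Since A² = 1/(a/2), this is the region integral divided by the full normalization integral.
In terms of u = z/a (A² and the length scale cancel between numerator and denominator), P = [∫_{5/6}^{11/12} sin(3·π·u)^2 du] / [∫_{0}^{1} sin(3·π·u)^2 du].
An antiderivative of sin(3·π·u)^2 is u/2 - sin(6·π·u)/(12·π); evaluating from 5/6 to 11/12 gives 1/(12·π) + 1/24, while the full integral is 1/2.
Taking the ratio, P = (2 + π)/(12·π).

P ≈ 0.136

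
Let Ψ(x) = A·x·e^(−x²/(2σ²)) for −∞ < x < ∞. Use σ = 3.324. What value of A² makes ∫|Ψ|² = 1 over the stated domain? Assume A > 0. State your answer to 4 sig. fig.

Require ∫ |Ψ|² dx = 1 over the whole domain.
Differentiating ∫e^(−αx²) dx = √(π/α) under α to get the higher moments, with Ψ = A·x·e^(−x²/(2σ²)), the integral evaluates to A²·[√(π)·σ^3/2].
So A² = (√(π)·σ^3/2)^(−1).
Substituting σ = 3.324 gives A² = 0.030724, so A = 0.17528.

A^2 ≈ 0.03072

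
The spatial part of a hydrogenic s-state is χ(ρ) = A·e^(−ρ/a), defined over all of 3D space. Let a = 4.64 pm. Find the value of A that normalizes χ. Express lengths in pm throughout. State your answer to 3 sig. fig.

A ≈ 0.0564 pm^(-3/2)

The normalization condition is ∫|χ|² 4πρ² dρ = 1 from 0 to ∞.
The angular integral contributes 4π, leaving ∫₀^∞ ρ²|χ|² dρ.
Using ∫₀^∞ ρⁿ e^(−αρ) dρ = n!/αⁿ⁺¹, with χ = A·e^(−ρ/a), the integral evaluates to A²·[π·a^3].
Hence A² = 1/[π·a^3].
With a = 4.64: A² = 0.003186 and A = 0.05645.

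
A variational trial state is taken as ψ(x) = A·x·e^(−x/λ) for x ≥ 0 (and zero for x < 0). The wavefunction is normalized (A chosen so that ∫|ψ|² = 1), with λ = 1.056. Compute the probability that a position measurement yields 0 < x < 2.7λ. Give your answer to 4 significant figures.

|ψ|² is the probability density, so P = ∫_{0}^{2.7λ} |ψ|² dx.
Since A² = 1/(λ^3/4), this is the region integral divided by the full normalization integral.
Substituting u = x/λ, A² and the length scale cancel in the ratio: P = ∫_{0}^{2.7} u^2·e^(-2·u) du / ∫_{0}^{∞} u^2·e^(-2·u) du.
With ∫ u^2·e^(-2·u) du = -(2·u^2 + 2·u + 1)·e^(-2·u)/4 + C, the region integral is 1/4 - 1049·e^(-27/5)/200 and the full one is 1/4.
The result is P = 0.90524.

P ≈ 0.9052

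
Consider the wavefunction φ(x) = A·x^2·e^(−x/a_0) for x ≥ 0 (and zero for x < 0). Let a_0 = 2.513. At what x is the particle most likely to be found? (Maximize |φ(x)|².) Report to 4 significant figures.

The maximum of |φ(x)|² occurs where its derivative vanishes.
This gives x = 2·a_0.
With a_0 = 2.513, the most probable position is 5.0260.

x ≈ 5.026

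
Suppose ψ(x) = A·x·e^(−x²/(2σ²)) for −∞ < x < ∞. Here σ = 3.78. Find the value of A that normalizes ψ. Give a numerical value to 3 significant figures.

We need A² ∫|f|² dx = 1, taking the integral from −∞ to ∞.
Differentiating ∫e^(−αx²) dx = √(π/α) under α to get the higher moments, the integral (without the A² prefactor) comes out to √(π)·σ^3/2.
So A² = (√(π)·σ^3/2)^(−1).
Plugging in σ = 3.78 yields A = 0.1445.

A ≈ 0.145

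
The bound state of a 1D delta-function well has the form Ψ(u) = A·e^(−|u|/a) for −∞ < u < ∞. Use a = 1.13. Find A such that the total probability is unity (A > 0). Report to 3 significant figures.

Require ∫ |Ψ|² du = 1 over the whole domain.
With ∫₀^∞ u^0 e^(−αu) du = 0!/α^1, with Ψ = A·e^(−|u|/a), the integral evaluates to A²·[a].
So A² = (a)^(−1).
With a = 1.13: A² = 0.8850 and A = 0.9407.

A ≈ 0.941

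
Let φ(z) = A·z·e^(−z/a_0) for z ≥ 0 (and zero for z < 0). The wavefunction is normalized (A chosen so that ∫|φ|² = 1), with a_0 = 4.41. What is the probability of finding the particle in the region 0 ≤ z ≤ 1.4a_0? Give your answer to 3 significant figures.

The probability is P = ∫ |φ|² dz over [0, 1.4a_0].
The normalization integral ∫|φ|²dz over the whole domain equals a_0^3/4·A², and A² cancels in the ratio.
Let u = z/a_0; then A² and the length scale cancel, so P = ∫_{0}^{1.4} u^2·e^(-2·u) du ÷ ∫_{0}^{∞} u^2·e^(-2·u) du.
Using ∫ u^2·e^(-2·u) du = -(2·u^2 + 2·u + 1)·e^(-2·u)/4, the numerator is 1/4 - 193·e^(-14/5)/100 and the denominator is 1/4.
This works out to P = 0.5305.

P ≈ 0.531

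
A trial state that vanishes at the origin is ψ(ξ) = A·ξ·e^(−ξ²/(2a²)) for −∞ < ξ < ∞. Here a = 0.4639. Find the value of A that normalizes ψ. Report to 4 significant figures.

Normalization requires ∫|ψ|² dξ = 1, integrated from −∞ to ∞.
∫|ψ|² dξ = A²·(√(π)·a^3/2).
So A² = (√(π)·a^3/2)^(−1).
Substituting a = 0.4639 gives A² = 11.303, so A = 3.3619.

A ≈ 3.362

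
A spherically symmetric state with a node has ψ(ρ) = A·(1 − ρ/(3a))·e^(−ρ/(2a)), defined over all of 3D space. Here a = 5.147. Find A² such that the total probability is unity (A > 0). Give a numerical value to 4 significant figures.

A^2 ≈ 0.0008754

Require ∫ |ψ|² 4πρ² dρ = 1 over the whole domain.
(Spherical symmetry: dV = 4πρ² dρ.)
With ψ = A·(1 − ρ/(3a))·e^(−ρ/(2a)), the integral evaluates to A²·[8·π·a^3/3].
Plugging in a = 5.147 yields A = 0.029588.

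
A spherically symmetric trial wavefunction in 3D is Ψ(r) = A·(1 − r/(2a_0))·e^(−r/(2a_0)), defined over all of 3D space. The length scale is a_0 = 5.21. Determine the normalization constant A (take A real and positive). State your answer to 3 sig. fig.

Require ∫ |Ψ|² 4πr² dr = 1 over the whole domain.
Recall ∫₀^∞ r^m e^(−r/β) dr = m!·β^(m+1), carrying out the integral gives A² · 8·π·a_0^3.
So A² = (8·π·a_0^3)^(−1).
With a_0 = 5.21: A² = 0.0002814 and A = 0.01677.

A ≈ 0.0168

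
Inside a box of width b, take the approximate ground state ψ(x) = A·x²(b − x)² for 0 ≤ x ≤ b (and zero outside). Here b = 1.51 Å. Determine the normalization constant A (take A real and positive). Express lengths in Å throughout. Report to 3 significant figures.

A ≈ 3.93 Å^(-9/2)

Require ∫ |ψ|² dx = 1 over the whole domain.
The integral (without the A² prefactor) comes out to b^9/630.
Hence A² = 1/[b^9/630].
Plugging in b = 1.51 yields A = 3.929.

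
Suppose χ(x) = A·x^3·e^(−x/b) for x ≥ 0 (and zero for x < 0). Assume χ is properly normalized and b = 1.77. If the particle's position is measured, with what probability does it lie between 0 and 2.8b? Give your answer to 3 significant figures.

|χ|² is the probability density, so P = ∫_{0}^{2.8b} |χ|² dx.
With A² fixed by ∫|χ|² = 1, i.e. A² = (45·b^7/8)^(−1), substitute and integrate.
Substituting u = x/b, A² and the length scale cancel in the ratio: P = ∫_{0}^{2.8} u^6·e^(-2·u) du / ∫_{0}^{∞} u^6·e^(-2·u) du.
Using ∫ u^6·e^(-2·u) du = -(4·u^6 + 12·u^5 + 30·u^4 + 60·u^3 + 90·u^2 + 90·u + 45)·e^(-2·u)/8, the numerator is ≈ 1.8548 and the denominator is 45/8.
Evaluating gives P = 0.3297.

P ≈ 0.330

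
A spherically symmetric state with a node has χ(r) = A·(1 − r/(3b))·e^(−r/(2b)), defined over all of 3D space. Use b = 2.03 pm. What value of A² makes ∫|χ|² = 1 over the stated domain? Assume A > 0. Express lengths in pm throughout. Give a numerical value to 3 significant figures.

The normalization condition is ∫|χ|² 4πr² dr = 1 from 0 to ∞.
Carrying out the integral gives A² · 8·π·b^3/3.
So A² = (8·π·b^3/3)^(−1).
Substituting b = 2.03 gives A² = 0.01427, so A = 0.1195.

A^2 ≈ 0.0143 pm^(-3)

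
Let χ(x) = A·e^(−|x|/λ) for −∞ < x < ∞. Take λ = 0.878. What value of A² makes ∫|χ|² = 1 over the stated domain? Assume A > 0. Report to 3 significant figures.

Normalization requires ∫|χ|² dx = 1, integrated from −∞ to ∞.
Using ∫₀^∞ xⁿ e^(−αx) dx = n!/αⁿ⁺¹, ∫|χ|² dx = A²·(λ).
Plugging in λ = 0.878 yields A = 1.067.

A^2 ≈ 1.14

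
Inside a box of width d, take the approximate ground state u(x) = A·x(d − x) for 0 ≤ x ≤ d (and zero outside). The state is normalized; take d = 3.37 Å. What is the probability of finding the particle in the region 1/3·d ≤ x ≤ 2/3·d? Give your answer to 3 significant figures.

|u|² is the probability density, so P = ∫_{1/3·d}^{2/3·d} |u|² dx.
Since A² = 1/(d^5/30), this is the region integral divided by the full normalization integral.
Let t = x/d; then A² and the length scale cancel, so P = ∫_{1/3}^{2/3} t^2·(1 - t)^2 dt ÷ ∫_{0}^{1} t^2·(1 - t)^2 dt.
Using ∫ t^2·(1 - t)^2 dt = t^3·(6·t^2 - 15·t + 10)/30, the numerator is 47/2430 and the denominator is 1/30.
Taking the ratio, P = 47/81.

P ≈ 0.580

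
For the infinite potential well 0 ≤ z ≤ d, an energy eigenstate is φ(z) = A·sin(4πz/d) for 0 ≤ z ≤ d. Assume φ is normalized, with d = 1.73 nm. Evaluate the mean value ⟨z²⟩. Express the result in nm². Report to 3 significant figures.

By definition ⟨z²⟩ = ∫ z^2 |φ(z)|² dz.
With ∫₀^d sin²(nπz/d) dz = d/2, evaluating both integrals, ⟨z²⟩ = -d^2/(32·π^2) + d^2/3.
Putting d = 1.73 gives 0.9882.

⟨z^2⟩ ≈ 0.988 nm^2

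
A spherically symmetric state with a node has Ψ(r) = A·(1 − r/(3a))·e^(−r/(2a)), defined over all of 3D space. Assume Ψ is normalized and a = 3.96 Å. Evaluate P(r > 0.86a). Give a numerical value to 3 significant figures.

P ≈ 0.892

Integrate the radial probability density 4πr²|Ψ|² over r > 0.86a.
A² is fixed by ∫₀^∞ 4πr²|Ψ|² dr = 1, i.e. A² = (8·π·a^3/3)^(−1).
Let u = r/a; then A², 4π and the length scale all cancel, so P = ∫_{0.86}^{∞} u^2·(1 - u/3)^2·e^(-u) du ÷ ∫_{0}^{∞} u^2·(1 - u/3)^2·e^(-u) du.
Using ∫ u^2·(1 - u/3)^2·e^(-u) du = (-u^4 + 2·u^3 - 3·u^2 - 6·u - 6)·e^(-u)/9, the numerator is ≈ 0.59495 and the denominator is 2/3.
This evaluates to P = 0.8924.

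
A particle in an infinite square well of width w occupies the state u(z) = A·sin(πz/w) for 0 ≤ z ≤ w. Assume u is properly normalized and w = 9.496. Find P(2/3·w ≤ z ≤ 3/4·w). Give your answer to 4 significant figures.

P = ∫_{2/3·w}^{3/4·w} |u(z)|² dz.
The normalization integral ∫|u|²dz over the whole domain equals w/2·A², and A² cancels in the ratio.
Let t = z/w; then A² and the length scale cancel, so P = ∫_{2/3}^{3/4} sin(π·t)^2 dt ÷ ∫_{0}^{1} sin(π·t)^2 dt.
Using ∫ sin(π·t)^2 dt = t/2 - sin(2·π·t)/(4·π), the numerator is -√(3)/(8·π) + 1/24 + 1/(4·π) and the denominator is 1/2.
This works out to P = (-3·√(3) + π + 6)/(12·π).

P ≈ 0.1047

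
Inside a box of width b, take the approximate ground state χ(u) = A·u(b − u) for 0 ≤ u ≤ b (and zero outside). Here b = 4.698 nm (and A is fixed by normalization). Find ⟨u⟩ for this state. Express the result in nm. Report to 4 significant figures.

By definition ⟨u⟩ = ∫ u |χ(u)|² du.
Expanding the polynomial and integrating term by term, the ratio of the moment integral to the normalization integral gives ⟨u⟩ = b/2.
With b = 4.698, ⟨u⟩ = 2.3490.

⟨u⟩ ≈ 2.349 nm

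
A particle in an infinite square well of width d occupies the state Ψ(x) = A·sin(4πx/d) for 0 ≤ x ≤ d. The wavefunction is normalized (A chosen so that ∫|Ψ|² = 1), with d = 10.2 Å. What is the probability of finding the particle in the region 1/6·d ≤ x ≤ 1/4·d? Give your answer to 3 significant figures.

The probability is P = ∫ |Ψ|² dx over [1/6·d, 1/4·d].
Since A² = 1/(d/2), this is the region integral divided by the full normalization integral.
Let u = x/d; then A² and the length scale cancel, so P = ∫_{1/6}^{1/4} sin(4·π·u)^2 du ÷ ∫_{0}^{1} sin(4·π·u)^2 du.
An antiderivative of sin(4·π·u)^2 is u/2 - sin(4·π·u)·cos(4·π·u)/(8·π); evaluating from 1/6 to 1/4 gives -√(3)/(32·π) + 1/24, while the full integral is 1/2.
The result is P = (-√(3)/16 + π/12)/π.

P ≈ 0.0489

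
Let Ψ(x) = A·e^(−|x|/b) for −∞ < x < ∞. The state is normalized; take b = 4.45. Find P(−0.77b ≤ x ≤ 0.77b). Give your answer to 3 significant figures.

P ≈ 0.786

|Ψ|² is the probability density, so P = ∫_{−0.77b}^{0.77b} |Ψ|² dx.
The normalization integral ∫|Ψ|²dx over the whole domain equals b·A², and A² cancels in the ratio.
Both integrals are even about x = 0, so only the x ≥ 0 halves are needed (the factors of 2 cancel). In terms of u = x/b (A² and the length scale cancel between numerator and denominator), P = [∫_{0}^{0.77} e^(-2·u) du] / [∫_{0}^{∞} e^(-2·u) du].
Using ∫ e^(-2·u) du = -e^(-2·u)/2, the numerator is 1/2 - e^(-77/50)/2 and the denominator is 1/2.
Evaluating gives P = 0.7856.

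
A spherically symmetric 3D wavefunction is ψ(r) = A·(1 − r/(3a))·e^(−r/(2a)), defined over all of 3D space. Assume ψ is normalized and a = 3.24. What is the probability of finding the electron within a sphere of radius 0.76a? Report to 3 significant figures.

Integrate the radial probability density 4πr²|ψ|² over r ≤ 0.76a.
A² is fixed by ∫₀^∞ 4πr²|ψ|² dr = 1, i.e. A² = (8·π·a^3/3)^(−1).
In terms of u = r/a (A², 4π and the length scale all cancel between numerator and denominator), P = [∫_{0}^{0.76} u^2·(1 - u/3)^2·e^(-u) du] / [∫_{0}^{∞} u^2·(1 - u/3)^2·e^(-u) du].
An antiderivative of u^2·(1 - u/3)^2·e^(-u) is (-u^4 + 2·u^3 - 3·u^2 - 6·u - 6)·e^(-u)/9; evaluating from 0 to 0.76 gives ≈ 0.056182, while the full integral is 2/3.
This evaluates to P = 0.08427.

P ≈ 0.0843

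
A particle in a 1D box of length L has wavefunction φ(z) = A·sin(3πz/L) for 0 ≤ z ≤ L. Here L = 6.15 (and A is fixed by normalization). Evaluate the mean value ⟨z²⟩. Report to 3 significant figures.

⟨z^2⟩ ≈ 12.4

The expectation value is the |φ|²-weighted average of z^2: ∫ z^2|φ|² dz.
With ∫₀^L sin²(nπz/L) dz = L/2, the ratio of the moment integral to the normalization integral gives ⟨z²⟩ = -L^2/(18·π^2) + L^2/3.
Putting L = 6.15 gives 12.39.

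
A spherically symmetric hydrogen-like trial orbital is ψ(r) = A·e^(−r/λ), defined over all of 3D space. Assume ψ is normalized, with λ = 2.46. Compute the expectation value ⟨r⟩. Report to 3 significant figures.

⟨r⟩ = ∫ r |ψ|² 4πr² dr over the full domain.
Since the A² factors cancel between numerator and denominator, ⟨r⟩ = 3·λ/2.
Putting λ = 2.46 gives 3.690.

⟨r⟩ ≈ 3.69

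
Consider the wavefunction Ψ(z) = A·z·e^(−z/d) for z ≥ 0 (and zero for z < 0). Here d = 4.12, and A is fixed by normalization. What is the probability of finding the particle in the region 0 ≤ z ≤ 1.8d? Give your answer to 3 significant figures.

P ≈ 0.697

The probability is P = ∫ |Ψ|² dz over [0, 1.8d].
The normalization integral ∫|Ψ|²dz over the whole domain equals d^3/4·A², and A² cancels in the ratio.
Substituting u = z/d, A² and the length scale cancel in the ratio: P = ∫_{0}^{1.8} u^2·e^(-2·u) du / ∫_{0}^{∞} u^2·e^(-2·u) du.
With ∫ u^2·e^(-2·u) du = -(2·u^2 + 2·u + 1)·e^(-2·u)/4 + C, the region integral is 1/4 - 277·e^(-18/5)/100 and the full one is 1/4.
Evaluating gives P = 0.6973.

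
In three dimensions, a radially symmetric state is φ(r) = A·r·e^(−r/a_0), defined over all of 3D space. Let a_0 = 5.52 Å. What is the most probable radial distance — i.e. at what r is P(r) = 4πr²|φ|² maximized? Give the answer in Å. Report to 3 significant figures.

r ≈ 11.0 Å

Set d/dr [P(r) = 4πr²|φ|²] = 0 and solve for r > 0.
This gives r = 2·a_0.
With a_0 = 5.52, the most probable radial distance is 11.04 Å.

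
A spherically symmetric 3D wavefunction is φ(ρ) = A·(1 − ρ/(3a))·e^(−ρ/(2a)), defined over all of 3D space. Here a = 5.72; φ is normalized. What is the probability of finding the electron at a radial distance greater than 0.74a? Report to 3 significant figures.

P ≈ 0.920

P = ∫ |φ|² 4πρ² dρ over ρ > 0.74a.
A² is fixed by ∫₀^∞ 4πρ²|φ|² dρ = 1, i.e. A² = (8·π·a^3/3)^(−1).
Let u = ρ/a; then A², 4π and the length scale all cancel, so P = ∫_{0.74}^{∞} u^2·(1 - u/3)^2·e^(-u) du ÷ ∫_{0}^{∞} u^2·(1 - u/3)^2·e^(-u) du.
With ∫ u^2·(1 - u/3)^2·e^(-u) du = (-u^4 + 2·u^3 - 3·u^2 - 6·u - 6)·e^(-u)/9 + C, the region integral is ≈ 0.61347 and the full one is 2/3.
Taking the ratio yields P = 0.9202.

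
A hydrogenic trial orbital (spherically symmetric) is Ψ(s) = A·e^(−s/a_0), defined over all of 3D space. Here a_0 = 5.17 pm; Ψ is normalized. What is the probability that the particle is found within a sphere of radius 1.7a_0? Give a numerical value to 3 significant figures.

P ≈ 0.660

P = ∫ |Ψ|² 4πs² ds over s ≤ 1.7a_0.
Normalization gives A² = 1/(π·a_0^3).
Substituting u = s/a_0, A², 4π and the length scale all cancel in the ratio: P = ∫_{0}^{1.7} u^2·e^(-2·u) du / ∫_{0}^{∞} u^2·e^(-2·u) du.
An antiderivative of u^2·e^(-2·u) is -(2·u^2 + 2·u + 1)·e^(-2·u)/4; evaluating from 0 to 1.7 gives 1/4 - 509·e^(-17/5)/200, while the full integral is 1/4.
The region integral divided by the full integral gives P = 0.6603.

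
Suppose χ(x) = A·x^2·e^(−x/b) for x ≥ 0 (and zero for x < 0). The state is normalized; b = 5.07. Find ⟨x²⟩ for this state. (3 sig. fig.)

By definition ⟨x²⟩ = ∫ x^2 |χ(x)|² dx.
Evaluating both integrals, ⟨x²⟩ = 15·b^2/2.
With b = 5.07, ⟨x^2⟩ = 192.8.

⟨x^2⟩ ≈ 193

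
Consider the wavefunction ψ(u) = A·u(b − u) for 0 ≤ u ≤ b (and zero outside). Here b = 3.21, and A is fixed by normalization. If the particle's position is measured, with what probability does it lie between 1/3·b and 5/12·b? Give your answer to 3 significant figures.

P ≈ 0.137

|ψ|² is the probability density, so P = ∫_{1/3·b}^{5/12·b} |ψ|² du.
With A² fixed by ∫|ψ|² = 1, i.e. A² = (b^5/30)^(−1), substitute and integrate.
In terms of t = u/b (A² and the length scale cancel between numerator and denominator), P = [∫_{1/3}^{5/12} t^2·(1 - t)^2 dt] / [∫_{0}^{1} t^2·(1 - t)^2 dt].
With ∫ t^2·(1 - t)^2 dt = t^3·(6·t^2 - 15·t + 10)/30 + C, the region integral is ≈ 0.0045581 and the full one is 1/30.
Evaluating gives P = 0.1367.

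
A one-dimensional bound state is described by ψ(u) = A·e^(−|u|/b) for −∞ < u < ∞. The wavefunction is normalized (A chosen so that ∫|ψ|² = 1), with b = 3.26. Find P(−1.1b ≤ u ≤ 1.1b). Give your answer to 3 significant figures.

P = ∫_{−1.1b}^{1.1b} |ψ(u)|² du.
With A² fixed by ∫|ψ|² = 1, i.e. A² = (b)^(−1), substitute and integrate.
Both integrals are even about u = 0, so only the u ≥ 0 halves are needed (the factors of 2 cancel). In terms of t = u/b (A² and the length scale cancel between numerator and denominator), P = [∫_{0}^{1.1} e^(-2·t) dt] / [∫_{0}^{∞} e^(-2·t) dt].
With ∫ e^(-2·t) dt = -e^(-2·t)/2 + C, the region integral is 1/2 - e^(-11/5)/2 and the full one is 1/2.
The result is P = 0.8892.

P ≈ 0.889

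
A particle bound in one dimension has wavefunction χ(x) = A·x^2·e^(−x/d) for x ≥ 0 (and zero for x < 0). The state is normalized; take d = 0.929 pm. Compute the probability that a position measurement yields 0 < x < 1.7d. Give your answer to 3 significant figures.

P = ∫_{0}^{1.7d} |χ(x)|² dx.
With A² fixed by ∫|χ|² = 1, i.e. A² = (3·d^5/4)^(−1), substitute and integrate.
In terms of u = x/d (A² and the length scale cancel between numerator and denominator), P = [∫_{0}^{1.7} u^4·e^(-2·u) du] / [∫_{0}^{∞} u^4·e^(-2·u) du].
With ∫ u^4·e^(-2·u) du = -(u^4/2 + u^3 + 3·u^2/2 + 3·u/2 + 3/4)·e^(-2·u) + C, the region integral is ≈ 0.19186 and the full one is 3/4.
Evaluating gives P = 0.2558.

P ≈ 0.256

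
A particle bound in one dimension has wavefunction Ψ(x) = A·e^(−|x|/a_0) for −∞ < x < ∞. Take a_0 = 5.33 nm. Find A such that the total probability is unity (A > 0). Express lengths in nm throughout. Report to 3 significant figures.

We need A² ∫|f|² dx = 1, taking the integral from −∞ to ∞.
∫|Ψ|² dx = A²·(a_0).
So A² = (a_0)^(−1).
Plugging in a_0 = 5.33 yields A = 0.4331.

A ≈ 0.433 nm^(-1/2)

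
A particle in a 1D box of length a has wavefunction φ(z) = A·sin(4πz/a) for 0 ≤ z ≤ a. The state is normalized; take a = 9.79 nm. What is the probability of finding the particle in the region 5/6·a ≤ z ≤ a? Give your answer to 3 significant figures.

|φ|² is the probability density, so P = ∫_{5/6·a}^{a} |φ|² dz.
Since A² = 1/(a/2), this is the region integral divided by the full normalization integral.
Substituting u = z/a, A² and the length scale cancel in the ratio: P = ∫_{5/6}^{1} sin(4·π·u)^2 du / ∫_{0}^{1} sin(4·π·u)^2 du.
An antiderivative of sin(4·π·u)^2 is u/2 - sin(4·π·u)·cos(4·π·u)/(8·π); evaluating from 5/6 to 1 gives √(3)/(32·π) + 1/12, while the full integral is 1/2.
Taking the ratio, P = (√(3)/16 + π/6)/π.

P ≈ 0.201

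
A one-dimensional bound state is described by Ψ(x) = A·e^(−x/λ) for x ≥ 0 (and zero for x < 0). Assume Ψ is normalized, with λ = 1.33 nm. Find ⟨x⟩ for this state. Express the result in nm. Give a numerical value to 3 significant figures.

⟨x⟩ ≈ 0.665 nm

By definition ⟨x⟩ = ∫ x |Ψ(x)|² dx.
Since the A² factors cancel between numerator and denominator, ⟨x⟩ = λ/2.
Putting λ = 1.33 gives 0.6650.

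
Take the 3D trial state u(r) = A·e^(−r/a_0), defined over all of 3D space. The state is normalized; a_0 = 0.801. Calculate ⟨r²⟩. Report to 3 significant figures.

⟨r^2⟩ ≈ 1.92

⟨r²⟩ = ∫ r^2 |u|² 4πr² dr over the full domain.
With ∫₀^∞ r^4 e^(−αr) dr = 4!/α^5, the ratio of the moment integral to the normalization integral gives ⟨r²⟩ = 3·a_0^2.
With a_0 = 0.801, ⟨r^2⟩ = 1.925.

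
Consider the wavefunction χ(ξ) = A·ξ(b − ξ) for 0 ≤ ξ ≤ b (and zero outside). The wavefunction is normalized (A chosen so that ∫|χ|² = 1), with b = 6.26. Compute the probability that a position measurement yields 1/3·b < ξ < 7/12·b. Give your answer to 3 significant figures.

P ≈ 0.444

|χ|² is the probability density, so P = ∫_{1/3·b}^{7/12·b} |χ|² dξ.
The normalization integral ∫|χ|²dξ over the whole domain equals b^5/30·A², and A² cancels in the ratio.
In terms of u = ξ/b (A² and the length scale cancel between numerator and denominator), P = [∫_{1/3}^{7/12} u^2·(1 - u)^2 du] / [∫_{0}^{1} u^2·(1 - u)^2 du].
An antiderivative of u^2·(1 - u)^2 is u^3·(6·u^2 - 15·u + 10)/30; evaluating from 1/3 to 7/12 gives ≈ 0.014783, while the full integral is 1/30.
Evaluating gives P = 0.4435.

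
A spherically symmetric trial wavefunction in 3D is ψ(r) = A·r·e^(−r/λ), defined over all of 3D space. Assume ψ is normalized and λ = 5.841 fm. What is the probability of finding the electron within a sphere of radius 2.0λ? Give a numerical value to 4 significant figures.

With dV = 4πr²dr, the probability is ∫|ψ|² dV over r ≤ 2.0λ.
A² is fixed by ∫₀^∞ 4πr²|ψ|² dr = 1, i.e. A² = (3·π·λ^5)^(−1).
Let u = r/λ; then A², 4π and the length scale all cancel, so P = ∫_{0}^{2.0} u^4·e^(-2·u) du ÷ ∫_{0}^{∞} u^4·e^(-2·u) du.
Using ∫ u^4·e^(-2·u) du = -(u^4/2 + u^3 + 3·u^2/2 + 3·u/2 + 3/4)·e^(-2·u), the numerator is 3/4 - 103·e^(-4)/4 and the denominator is 3/4.
This evaluates to P = 0.37116.

P ≈ 0.3712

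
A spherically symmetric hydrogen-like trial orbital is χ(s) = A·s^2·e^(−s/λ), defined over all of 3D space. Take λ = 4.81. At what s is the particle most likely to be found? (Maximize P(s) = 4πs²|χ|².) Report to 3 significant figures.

s ≈ 14.4

Differentiate P(s) = 4πs²|χ|² with respect to s and set to zero.
This gives s = 3·λ.
With λ = 4.81, the most probable radial distance is 14.43.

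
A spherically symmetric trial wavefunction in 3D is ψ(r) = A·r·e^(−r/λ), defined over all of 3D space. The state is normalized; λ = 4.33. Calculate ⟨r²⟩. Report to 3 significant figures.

⟨r^2⟩ ≈ 141

The expectation value is the |ψ|²-weighted average of r^2: ∫ r^2|ψ|² 4πr² dr.
With ∫₀^∞ r^6 e^(−αr) dr = 6!/α^7, since the A² factors cancel between numerator and denominator, ⟨r²⟩ = 15·λ^2/2.
With λ = 4.33, ⟨r^2⟩ = 140.6.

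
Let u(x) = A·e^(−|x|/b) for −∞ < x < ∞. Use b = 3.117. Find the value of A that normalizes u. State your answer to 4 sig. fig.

We need A² ∫|f|² dx = 1, taking the integral from −∞ to ∞.
The integral (without the A² prefactor) comes out to b.
With b = 3.117: A² = 0.32082 and A = 0.56641.

A ≈ 0.5664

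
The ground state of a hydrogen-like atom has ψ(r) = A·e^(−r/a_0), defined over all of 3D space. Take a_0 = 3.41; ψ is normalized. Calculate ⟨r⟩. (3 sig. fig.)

⟨r⟩ ≈ 5.12

⟨r⟩ = ∫ r |ψ|² 4πr² dr over the full domain.
Recall ∫₀^∞ r^m e^(−r/β) dr = m!·β^(m+1), since the A² factors cancel between numerator and denominator, ⟨r⟩ = 3·a_0/2.
With a_0 = 3.41, ⟨r⟩ = 5.115.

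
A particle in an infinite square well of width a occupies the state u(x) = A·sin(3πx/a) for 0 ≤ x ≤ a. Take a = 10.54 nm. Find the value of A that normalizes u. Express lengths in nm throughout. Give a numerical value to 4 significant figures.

Require ∫ |u|² dx = 1 over the whole domain.
With ∫₀^a sin²(nπx/a) dx = a/2, carrying out the integral gives A² · a/2.
Hence A² = 1/[a/2].
With a = 10.54: A² = 0.18975 and A = 0.43561.

A ≈ 0.4356 nm^(-1/2)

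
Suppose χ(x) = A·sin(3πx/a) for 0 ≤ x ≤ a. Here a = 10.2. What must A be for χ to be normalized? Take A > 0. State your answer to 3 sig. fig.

A ≈ 0.443

We need A² ∫|f|² dx = 1, taking the integral from 0 to a.
With χ = A·sin(3πx/a), the integral evaluates to A²·[a/2].
So A² = (a/2)^(−1).
Plugging in a = 10.2 yields A = 0.4428.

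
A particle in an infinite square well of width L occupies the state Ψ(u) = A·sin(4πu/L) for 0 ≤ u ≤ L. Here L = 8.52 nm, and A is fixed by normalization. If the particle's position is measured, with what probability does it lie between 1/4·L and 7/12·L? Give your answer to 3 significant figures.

The probability is P = ∫ |Ψ|² du over [1/4·L, 7/12·L].
The normalization integral ∫|Ψ|²du over the whole domain equals L/2·A², and A² cancels in the ratio.
Substituting t = u/L, A² and the length scale cancel in the ratio: P = ∫_{1/4}^{7/12} sin(4·π·t)^2 dt / ∫_{0}^{1} sin(4·π·t)^2 dt.
An antiderivative of sin(4·π·t)^2 is t/2 - sin(4·π·t)·cos(4·π·t)/(8·π); evaluating from 1/4 to 7/12 gives -√(3)/(32·π) + 1/6, while the full integral is 1/2.
The result is P = (-√(3)/16 + π/3)/π.

P ≈ 0.299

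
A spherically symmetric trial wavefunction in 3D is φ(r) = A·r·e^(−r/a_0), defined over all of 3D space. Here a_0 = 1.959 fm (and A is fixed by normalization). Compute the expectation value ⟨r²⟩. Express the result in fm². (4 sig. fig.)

⟨r^2⟩ ≈ 28.78 fm^2

⟨r²⟩ = ∫ r^2 |φ|² 4πr² dr over the full domain.
Recall ∫₀^∞ r^m e^(−r/β) dr = m!·β^(m+1), evaluating both integrals, ⟨r²⟩ = 15·a_0^2/2.
Putting a_0 = 1.959 gives 28.783.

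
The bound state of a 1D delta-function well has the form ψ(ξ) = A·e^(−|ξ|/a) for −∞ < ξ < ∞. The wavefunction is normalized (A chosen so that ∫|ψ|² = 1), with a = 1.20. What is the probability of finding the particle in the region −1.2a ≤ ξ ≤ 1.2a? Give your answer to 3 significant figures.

|ψ|² is the probability density, so P = ∫_{−1.2a}^{1.2a} |ψ|² dξ.
Since A² = 1/(a), this is the region integral divided by the full normalization integral.
By symmetry take twice the ξ ≥ 0 contribution in numerator and denominator; the 2's cancel. Substituting u = ξ/a, A² and the length scale cancel in the ratio: P = ∫_{0}^{1.2} e^(-2·u) du / ∫_{0}^{∞} e^(-2·u) du.
An antiderivative of e^(-2·u) is -e^(-2·u)/2; evaluating from 0 to 1.2 gives 1/2 - e^(-12/5)/2, while the full integral is 1/2.
Evaluating gives P = 0.9093.

P ≈ 0.909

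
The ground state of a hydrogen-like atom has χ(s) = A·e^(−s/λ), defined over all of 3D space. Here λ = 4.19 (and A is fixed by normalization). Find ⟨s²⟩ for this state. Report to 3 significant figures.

The expectation value is the |χ|²-weighted average of s^2: ∫ s^2|χ|² 4πs² ds.
Recall ∫₀^∞ s^m e^(−s/β) ds = m!·β^(m+1), evaluating both integrals, ⟨s²⟩ = 3·λ^2.
With λ = 4.19, ⟨s^2⟩ = 52.67.

⟨s^2⟩ ≈ 52.7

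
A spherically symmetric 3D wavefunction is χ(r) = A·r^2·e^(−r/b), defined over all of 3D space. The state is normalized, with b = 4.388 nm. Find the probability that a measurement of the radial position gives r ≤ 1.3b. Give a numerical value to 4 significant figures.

P ≈ 0.01717

With dV = 4πr²dr, the probability is ∫|χ|² dV over r ≤ 1.3b.
The full normalization integral is A²·[45·π·b^7/2] = 1, fixing A².
Substituting u = r/b, A², 4π and the length scale all cancel in the ratio: P = ∫_{0}^{1.3} u^6·e^(-2·u) du / ∫_{0}^{∞} u^6·e^(-2·u) du.
With ∫ u^6·e^(-2·u) du = -(4·u^6 + 12·u^5 + 30·u^4 + 60·u^3 + 90·u^2 + 90·u + 45)·e^(-2·u)/8 + C, the region integral is ≈ 0.0965818 and the full one is 45/8.
This evaluates to P = 0.017170.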